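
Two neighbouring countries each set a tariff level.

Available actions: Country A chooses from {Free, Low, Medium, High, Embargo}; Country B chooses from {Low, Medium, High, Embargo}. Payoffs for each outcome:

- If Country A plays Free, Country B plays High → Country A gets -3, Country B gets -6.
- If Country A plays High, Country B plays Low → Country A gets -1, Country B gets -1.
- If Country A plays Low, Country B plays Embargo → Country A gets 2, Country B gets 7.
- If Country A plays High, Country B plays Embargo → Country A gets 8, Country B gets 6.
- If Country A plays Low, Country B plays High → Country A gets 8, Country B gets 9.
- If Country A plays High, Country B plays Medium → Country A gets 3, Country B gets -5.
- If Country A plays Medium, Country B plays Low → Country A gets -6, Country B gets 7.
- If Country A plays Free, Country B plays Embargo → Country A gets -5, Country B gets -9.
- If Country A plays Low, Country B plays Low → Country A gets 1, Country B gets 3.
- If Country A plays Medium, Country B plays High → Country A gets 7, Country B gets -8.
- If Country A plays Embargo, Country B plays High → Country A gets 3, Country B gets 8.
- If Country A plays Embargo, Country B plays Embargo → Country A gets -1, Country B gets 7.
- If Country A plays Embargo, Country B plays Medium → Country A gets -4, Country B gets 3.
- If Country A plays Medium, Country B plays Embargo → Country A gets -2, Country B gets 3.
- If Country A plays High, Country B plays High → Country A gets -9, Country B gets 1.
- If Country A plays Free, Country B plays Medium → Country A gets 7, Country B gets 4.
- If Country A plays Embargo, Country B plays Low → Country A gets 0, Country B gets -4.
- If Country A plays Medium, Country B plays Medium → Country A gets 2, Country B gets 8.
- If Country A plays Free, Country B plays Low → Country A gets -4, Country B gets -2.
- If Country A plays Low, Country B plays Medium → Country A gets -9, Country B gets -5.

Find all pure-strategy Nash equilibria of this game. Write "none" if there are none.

(Free, Medium); (Low, High); (High, Embargo)

(Free, Low): Country A can switch to Low (-4 → 1). Not NE.
(Free, Medium): Country A gets 7, best alternative 3; Country B gets 4, best alternative -2. No profitable deviation — NE.
(Free, High): Country A can switch to Low (-3 → 8). Not NE.
(Free, Embargo): Country A can switch to Low (-5 → 2). Not NE.
(Low, Low): Country B can switch to High (3 → 9). Not NE.
(Low, Medium): Country A can switch to Free (-9 → 7). Not NE.
(Low, High): Country A gets 8, best alternative 7; Country B gets 9, best alternative 7. No profitable deviation — NE.
(Low, Embargo): Country A can switch to High (2 → 8). Not NE.
(Medium, Low): Country A can switch to Free (-6 → -4). Not NE.
(Medium, Medium): Country A can switch to Free (2 → 7). Not NE.
(Medium, High): Country A can switch to Low (7 → 8). Not NE.
(Medium, Embargo): Country A can switch to Low (-2 → 2). Not NE.
(High, Low): Country A can switch to Low (-1 → 1). Not NE.
(High, Medium): Country A can switch to Free (3 → 7). Not NE.
(High, Embargo): Country A gets 8, best alternative 2; Country B gets 6, best alternative 1. No profitable deviation — NE.
(The remaining 5 profiles each have a profitable deviation by the same check.)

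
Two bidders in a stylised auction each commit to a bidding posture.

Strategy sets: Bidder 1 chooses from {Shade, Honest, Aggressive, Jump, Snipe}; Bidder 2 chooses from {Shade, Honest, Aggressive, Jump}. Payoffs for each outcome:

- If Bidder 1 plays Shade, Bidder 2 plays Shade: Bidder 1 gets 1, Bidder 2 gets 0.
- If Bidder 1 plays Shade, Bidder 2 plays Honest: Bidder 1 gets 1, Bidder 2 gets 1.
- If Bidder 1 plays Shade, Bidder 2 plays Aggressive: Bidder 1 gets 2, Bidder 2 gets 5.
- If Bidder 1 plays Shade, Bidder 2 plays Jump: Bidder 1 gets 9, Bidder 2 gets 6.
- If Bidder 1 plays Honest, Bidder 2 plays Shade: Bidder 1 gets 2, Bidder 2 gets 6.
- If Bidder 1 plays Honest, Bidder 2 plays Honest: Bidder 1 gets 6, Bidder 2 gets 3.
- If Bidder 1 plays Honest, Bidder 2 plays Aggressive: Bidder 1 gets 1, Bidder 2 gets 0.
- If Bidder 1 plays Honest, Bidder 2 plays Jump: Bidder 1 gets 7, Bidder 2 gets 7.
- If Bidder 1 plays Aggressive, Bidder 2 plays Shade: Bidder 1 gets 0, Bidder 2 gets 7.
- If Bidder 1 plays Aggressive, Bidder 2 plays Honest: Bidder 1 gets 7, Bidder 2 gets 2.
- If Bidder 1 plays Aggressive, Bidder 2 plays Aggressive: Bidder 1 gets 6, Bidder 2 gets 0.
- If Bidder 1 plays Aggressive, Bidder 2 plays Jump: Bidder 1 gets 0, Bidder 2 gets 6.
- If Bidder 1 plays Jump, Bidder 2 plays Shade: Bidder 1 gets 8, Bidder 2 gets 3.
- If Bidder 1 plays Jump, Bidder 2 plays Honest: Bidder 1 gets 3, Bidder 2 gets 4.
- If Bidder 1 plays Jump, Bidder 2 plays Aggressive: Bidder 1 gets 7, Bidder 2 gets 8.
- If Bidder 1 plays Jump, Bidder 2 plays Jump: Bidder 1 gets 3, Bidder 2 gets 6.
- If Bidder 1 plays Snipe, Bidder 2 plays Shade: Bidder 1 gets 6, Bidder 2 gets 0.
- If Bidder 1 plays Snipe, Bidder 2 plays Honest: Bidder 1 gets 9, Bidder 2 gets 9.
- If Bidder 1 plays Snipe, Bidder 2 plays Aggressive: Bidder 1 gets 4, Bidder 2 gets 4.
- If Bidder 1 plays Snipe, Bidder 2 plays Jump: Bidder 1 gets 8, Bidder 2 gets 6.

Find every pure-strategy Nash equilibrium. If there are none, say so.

(Shade, Jump) and (Jump, Aggressive) and (Snipe, Honest)

Bidder 1 against Shade: payoffs 1, 2, 0, 8, 6 → best response Jump.
Bidder 1 against Honest: payoffs 1, 6, 7, 3, 9 → best response Snipe.
Bidder 1 against Aggressive: payoffs 2, 1, 6, 7, 4 → best response Jump.
Bidder 1 against Jump: payoffs 9, 7, 0, 3, 8 → best response Shade.
Bidder 2 against Shade: payoffs 0, 1, 5, 6 → best response Jump.
Bidder 2 against Honest: payoffs 6, 3, 0, 7 → best response Jump.
Bidder 2 against Aggressive: payoffs 7, 2, 0, 6 → best response Shade.
Bidder 2 against Jump: payoffs 3, 4, 8, 6 → best response Aggressive.
Bidder 2 against Snipe: payoffs 0, 9, 4, 6 → best response Honest.
Mutual best responses: (Shade, Jump); (Jump, Aggressive); (Snipe, Honest).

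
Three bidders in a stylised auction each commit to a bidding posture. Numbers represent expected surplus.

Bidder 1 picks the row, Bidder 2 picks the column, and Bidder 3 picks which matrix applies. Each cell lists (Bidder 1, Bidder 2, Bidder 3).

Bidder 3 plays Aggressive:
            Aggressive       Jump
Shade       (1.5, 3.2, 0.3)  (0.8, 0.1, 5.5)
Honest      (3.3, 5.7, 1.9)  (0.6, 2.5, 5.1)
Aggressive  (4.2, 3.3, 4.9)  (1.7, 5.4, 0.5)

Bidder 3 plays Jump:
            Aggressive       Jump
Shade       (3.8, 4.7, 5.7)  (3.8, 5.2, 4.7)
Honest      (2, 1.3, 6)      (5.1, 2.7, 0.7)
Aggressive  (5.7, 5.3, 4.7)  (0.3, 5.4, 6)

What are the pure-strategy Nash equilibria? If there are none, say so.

none

(Shade, Aggressive, Aggressive): Bidder 1 can switch to Honest (1.5 → 3.3). Not NE.
(Shade, Aggressive, Jump): Bidder 1 can switch to Aggressive (3.8 → 5.7). Not NE.
(Shade, Jump, Aggressive): Bidder 1 can switch to Aggressive (0.8 → 1.7). Not NE.
(Shade, Jump, Jump): Bidder 1 can switch to Honest (3.8 → 5.1). Not NE.
(Honest, Aggressive, Aggressive): Bidder 1 can switch to Aggressive (3.3 → 4.2). Not NE.
(Honest, Aggressive, Jump): Bidder 1 can switch to Shade (2 → 3.8). Not NE.
(Honest, Jump, Aggressive): Bidder 1 can switch to Shade (0.6 → 0.8). Not NE.
(Honest, Jump, Jump): Bidder 3 can switch to Aggressive (0.7 → 5.1). Not NE.
(The remaining 4 profiles each have a profitable deviation by the same check.)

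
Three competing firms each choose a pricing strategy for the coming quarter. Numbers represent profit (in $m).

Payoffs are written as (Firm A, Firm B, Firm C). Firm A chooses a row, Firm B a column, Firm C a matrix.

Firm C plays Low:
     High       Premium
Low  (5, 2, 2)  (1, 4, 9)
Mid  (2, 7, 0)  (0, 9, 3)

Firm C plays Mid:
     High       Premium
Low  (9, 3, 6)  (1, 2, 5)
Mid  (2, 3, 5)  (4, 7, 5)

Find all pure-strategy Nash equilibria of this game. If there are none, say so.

(Low, High, Mid) and (Low, Premium, Low) and (Mid, Premium, Mid)

(Low, High, Low): Firm B can switch to Premium (2 → 4). Not NE.
(Low, High, Mid): Firm A gets 9, best alternative 2; Firm B gets 3, best alternative 2; Firm C gets 6, best alternative 2. No profitable deviation — NE.
(Low, Premium, Low): Firm A gets 1, best alternative 0; Firm B gets 4, best alternative 2; Firm C gets 9, best alternative 5. No profitable deviation — NE.
(Low, Premium, Mid): Firm A can switch to Mid (1 → 4). Not NE.
(Mid, High, Low): Firm A can switch to Low (2 → 5). Not NE.
(Mid, High, Mid): Firm A can switch to Low (2 → 9). Not NE.
(Mid, Premium, Low): Firm A can switch to Low (0 → 1). Not NE.
(Mid, Premium, Mid): Firm A gets 4, best alternative 1; Firm B gets 7, best alternative 3; Firm C gets 5, best alternative 3. No profitable deviation — NE.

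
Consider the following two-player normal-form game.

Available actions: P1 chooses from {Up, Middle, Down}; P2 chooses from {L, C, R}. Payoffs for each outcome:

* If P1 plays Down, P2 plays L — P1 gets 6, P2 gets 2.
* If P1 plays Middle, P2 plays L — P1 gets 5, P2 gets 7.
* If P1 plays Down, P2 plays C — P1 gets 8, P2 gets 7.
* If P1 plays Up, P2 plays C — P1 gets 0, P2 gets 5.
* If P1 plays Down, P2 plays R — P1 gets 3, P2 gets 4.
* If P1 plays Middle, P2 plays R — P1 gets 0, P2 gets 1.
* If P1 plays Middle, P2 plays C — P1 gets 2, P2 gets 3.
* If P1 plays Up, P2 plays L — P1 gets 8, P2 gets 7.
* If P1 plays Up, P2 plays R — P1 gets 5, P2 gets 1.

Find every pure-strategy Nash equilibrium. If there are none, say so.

For each player, find the best response to each opponent profile; mutual best responses are the pure NE.
P1 against L: payoffs 8, 5, 6 → best response Up.
P1 against C: payoffs 0, 2, 8 → best response Down.
P1 against R: payoffs 5, 0, 3 → best response Up.
P2 against Up: payoffs 7, 5, 1 → best response L.
P2 against Middle: payoffs 7, 3, 1 → best response L.
P2 against Down: payoffs 2, 7, 4 → best response C.
Mutual best responses: (Up, L); (Down, C).

(Up, L); (Down, C)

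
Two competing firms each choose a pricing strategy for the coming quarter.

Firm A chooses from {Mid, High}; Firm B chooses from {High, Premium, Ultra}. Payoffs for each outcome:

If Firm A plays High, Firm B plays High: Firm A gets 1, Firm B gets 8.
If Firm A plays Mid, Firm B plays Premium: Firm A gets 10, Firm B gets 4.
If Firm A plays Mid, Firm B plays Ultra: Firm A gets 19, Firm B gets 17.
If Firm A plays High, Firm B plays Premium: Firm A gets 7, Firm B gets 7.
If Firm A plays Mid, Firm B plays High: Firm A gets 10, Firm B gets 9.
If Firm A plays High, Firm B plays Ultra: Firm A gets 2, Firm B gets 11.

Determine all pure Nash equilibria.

(Mid, Ultra)

Firm A against High: payoffs 10, 1 → best response Mid.
Firm A against Premium: payoffs 10, 7 → best response Mid.
Firm A against Ultra: payoffs 19, 2 → best response Mid.
Firm B against Mid: payoffs 9, 4, 17 → best response Ultra.
Firm B against High: payoffs 8, 7, 11 → best response Ultra.
Mutual best responses: (Mid, Ultra).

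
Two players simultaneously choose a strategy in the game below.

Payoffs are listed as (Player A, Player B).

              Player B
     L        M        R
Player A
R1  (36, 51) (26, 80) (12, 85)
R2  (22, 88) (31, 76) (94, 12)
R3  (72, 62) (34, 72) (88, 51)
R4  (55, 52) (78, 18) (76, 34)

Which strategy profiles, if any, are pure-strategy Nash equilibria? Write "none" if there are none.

none

For each player, find the best response to each opponent profile; mutual best responses are the pure NE.
Player A against L: payoffs 36, 22, 72, 55 → best response R3.
Player A against M: payoffs 26, 31, 34, 78 → best response R4.
Player A against R: payoffs 12, 94, 88, 76 → best response R2.
Player B against R1: payoffs 51, 80, 85 → best response R.
Player B against R2: payoffs 88, 76, 12 → best response L.
Player B against R3: payoffs 62, 72, 51 → best response M.
Player B against R4: payoffs 52, 18, 34 → best response L.
No profile is a mutual best response for all players.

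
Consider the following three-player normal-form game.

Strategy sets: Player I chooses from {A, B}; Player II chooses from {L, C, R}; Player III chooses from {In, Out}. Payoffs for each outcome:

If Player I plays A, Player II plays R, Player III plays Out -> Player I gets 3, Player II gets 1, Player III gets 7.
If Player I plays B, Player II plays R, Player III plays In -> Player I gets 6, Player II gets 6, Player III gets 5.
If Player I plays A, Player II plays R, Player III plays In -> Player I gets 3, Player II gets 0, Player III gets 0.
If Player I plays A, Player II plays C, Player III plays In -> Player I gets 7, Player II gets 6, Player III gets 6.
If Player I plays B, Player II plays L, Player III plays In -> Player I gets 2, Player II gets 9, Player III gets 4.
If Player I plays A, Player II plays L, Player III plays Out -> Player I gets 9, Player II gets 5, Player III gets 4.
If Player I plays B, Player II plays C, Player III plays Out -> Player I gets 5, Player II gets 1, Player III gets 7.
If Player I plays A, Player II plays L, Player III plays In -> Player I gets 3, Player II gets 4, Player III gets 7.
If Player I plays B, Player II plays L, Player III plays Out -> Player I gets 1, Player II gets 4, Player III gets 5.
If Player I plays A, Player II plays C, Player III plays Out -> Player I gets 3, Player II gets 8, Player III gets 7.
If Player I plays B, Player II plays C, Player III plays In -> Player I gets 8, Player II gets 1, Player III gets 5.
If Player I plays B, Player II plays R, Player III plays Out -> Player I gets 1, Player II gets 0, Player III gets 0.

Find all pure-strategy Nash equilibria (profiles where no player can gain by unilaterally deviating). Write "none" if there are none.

No pure-strategy Nash equilibrium.

(A, L, In): Player II can switch to C (4 → 6). Not NE.
(A, L, Out): Player II can switch to C (5 → 8). Not NE.
(A, C, In): Player I can switch to B (7 → 8). Not NE.
(A, C, Out): Player I can switch to B (3 → 5). Not NE.
(A, R, In): Player I can switch to B (3 → 6). Not NE.
(A, R, Out): Player II can switch to L (1 → 5). Not NE.
(B, L, In): Player I can switch to A (2 → 3). Not NE.
(B, L, Out): Player I can switch to A (1 → 9). Not NE.
(B, C, In): Player II can switch to L (1 → 9). Not NE.
(B, C, Out): Player II can switch to L (1 → 4). Not NE.
(B, R, In): Player II can switch to L (6 → 9). Not NE.
(B, R, Out): Player I can switch to A (1 → 3). Not NE.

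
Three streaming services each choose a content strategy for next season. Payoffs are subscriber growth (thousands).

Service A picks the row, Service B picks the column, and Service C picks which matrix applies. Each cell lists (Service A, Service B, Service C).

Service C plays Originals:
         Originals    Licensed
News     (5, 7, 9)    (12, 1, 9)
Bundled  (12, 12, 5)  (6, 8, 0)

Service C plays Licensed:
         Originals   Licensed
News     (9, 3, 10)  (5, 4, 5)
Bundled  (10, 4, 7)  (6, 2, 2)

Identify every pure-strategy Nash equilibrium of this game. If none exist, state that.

(Bundled, Originals, Licensed)

Mark each player's best response to every combination of opponents' strategies; a profile where every player is best-responding is a pure Nash equilibrium.
Service A against (Originals, Originals): payoffs 5, 12 → best response Bundled.
Service A against (Originals, Licensed): payoffs 9, 10 → best response Bundled.
Service A against (Licensed, Originals): payoffs 12, 6 → best response News.
Service A against (Licensed, Licensed): payoffs 5, 6 → best response Bundled.
Service B against (News, Originals): payoffs 7, 1 → best response Originals.
Service B against (News, Licensed): payoffs 3, 4 → best response Licensed.
Service B against (Bundled, Originals): payoffs 12, 8 → best response Originals.
Service B against (Bundled, Licensed): payoffs 4, 2 → best response Originals.
Service C against (News, Originals): payoffs 9, 10 → best response Licensed.
Service C against (News, Licensed): payoffs 9, 5 → best response Originals.
Service C against (Bundled, Originals): payoffs 5, 7 → best response Licensed.
Service C against (Bundled, Licensed): payoffs 0, 2 → best response Licensed.
Mutual best responses: (Bundled, Originals, Licensed).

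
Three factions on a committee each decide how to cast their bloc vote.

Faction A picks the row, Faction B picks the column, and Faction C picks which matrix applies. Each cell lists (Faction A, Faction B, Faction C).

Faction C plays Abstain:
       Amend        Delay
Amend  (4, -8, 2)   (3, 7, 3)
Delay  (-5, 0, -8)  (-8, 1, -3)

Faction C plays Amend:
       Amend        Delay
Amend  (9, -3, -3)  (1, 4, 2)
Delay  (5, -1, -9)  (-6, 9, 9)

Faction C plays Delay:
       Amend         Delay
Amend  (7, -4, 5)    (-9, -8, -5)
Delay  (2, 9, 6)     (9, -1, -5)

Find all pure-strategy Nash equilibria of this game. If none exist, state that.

Pure-strategy Nash equilibria: (Amend, Amend, Delay) and (Amend, Delay, Abstain)

Mark each player's best response to every combination of opponents' strategies; a profile where every player is best-responding is a pure Nash equilibrium.
Faction A against (Amend, Abstain): payoffs 4, -5 → best response Amend.
Faction A against (Amend, Amend): payoffs 9, 5 → best response Amend.
Faction A against (Amend, Delay): payoffs 7, 2 → best response Amend.
Faction A against (Delay, Abstain): payoffs 3, -8 → best response Amend.
Faction A against (Delay, Amend): payoffs 1, -6 → best response Amend.
Faction A against (Delay, Delay): payoffs -9, 9 → best response Delay.
Faction B against (Amend, Abstain): payoffs -8, 7 → best response Delay.
Faction B against (Amend, Amend): payoffs -3, 4 → best response Delay.
Faction B against (Amend, Delay): payoffs -4, -8 → best response Amend.
Faction B against (Delay, Abstain): payoffs 0, 1 → best response Delay.
Faction B against (Delay, Amend): payoffs -1, 9 → best response Delay.
Faction B against (Delay, Delay): payoffs 9, -1 → best response Amend.
Faction C against (Amend, Amend): payoffs 2, -3, 5 → best response Delay.
Faction C against (Amend, Delay): payoffs 3, 2, -5 → best response Abstain.
Faction C against (Delay, Amend): payoffs -8, -9, 6 → best response Delay.
Faction C against (Delay, Delay): payoffs -3, 9, -5 → best response Amend.
Mutual best responses: (Amend, Amend, Delay); (Amend, Delay, Abstain).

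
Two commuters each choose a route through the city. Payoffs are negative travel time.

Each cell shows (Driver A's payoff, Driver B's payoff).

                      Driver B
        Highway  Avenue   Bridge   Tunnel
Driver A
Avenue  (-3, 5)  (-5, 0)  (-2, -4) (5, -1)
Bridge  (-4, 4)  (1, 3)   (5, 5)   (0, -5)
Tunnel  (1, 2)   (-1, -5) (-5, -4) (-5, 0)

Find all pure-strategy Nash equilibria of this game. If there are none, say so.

The pure Nash equilibria are (Bridge, Bridge), (Tunnel, Highway).

(Avenue, Highway): Driver A can switch to Tunnel (-3 → 1). Not NE.
(Avenue, Avenue): Driver A can switch to Bridge (-5 → 1). Not NE.
(Avenue, Bridge): Driver A can switch to Bridge (-2 → 5). Not NE.
(Avenue, Tunnel): Driver B can switch to Highway (-1 → 5). Not NE.
(Bridge, Highway): Driver A can switch to Avenue (-4 → -3). Not NE.
(Bridge, Avenue): Driver B can switch to Highway (3 → 4). Not NE.
(Bridge, Bridge): Driver A gets 5, best alternative -2; Driver B gets 5, best alternative 4. No profitable deviation — NE.
(Bridge, Tunnel): Driver A can switch to Avenue (0 → 5). Not NE.
(Tunnel, Highway): Driver A gets 1, best alternative -3; Driver B gets 2, best alternative 0. No profitable deviation — NE.
(Tunnel, Avenue): Driver A can switch to Bridge (-1 → 1). Not NE.
(Tunnel, Bridge): Driver A can switch to Avenue (-5 → -2). Not NE.
(Tunnel, Tunnel): Driver A can switch to Avenue (-5 → 5). Not NE.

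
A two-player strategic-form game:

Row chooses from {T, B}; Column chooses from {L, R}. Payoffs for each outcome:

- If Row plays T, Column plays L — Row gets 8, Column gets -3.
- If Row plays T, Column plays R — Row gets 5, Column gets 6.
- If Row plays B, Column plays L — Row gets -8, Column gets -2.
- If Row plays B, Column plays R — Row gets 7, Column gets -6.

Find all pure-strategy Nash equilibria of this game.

Row against L: payoffs 8, -8 → best response T.
Row against R: payoffs 5, 7 → best response B.
Column against T: payoffs -3, 6 → best response R.
Column against B: payoffs -2, -6 → best response L.
No profile is a mutual best response for all players.

No pure-strategy Nash equilibrium.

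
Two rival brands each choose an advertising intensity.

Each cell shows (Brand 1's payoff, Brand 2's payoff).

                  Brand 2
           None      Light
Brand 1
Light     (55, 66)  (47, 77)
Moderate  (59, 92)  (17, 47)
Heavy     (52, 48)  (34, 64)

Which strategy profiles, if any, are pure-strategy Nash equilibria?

(Light, None): Brand 1 can switch to Moderate (55 → 59). Not NE.
(Light, Light): Brand 1 gets 47, best alternative 34; Brand 2 gets 77, best alternative 66. No profitable deviation — NE.
(Moderate, None): Brand 1 gets 59, best alternative 55; Brand 2 gets 92, best alternative 47. No profitable deviation — NE.
(Moderate, Light): Brand 1 can switch to Light (17 → 47). Not NE.
(Heavy, None): Brand 1 can switch to Light (52 → 55). Not NE.
(Heavy, Light): Brand 1 can switch to Light (34 → 47). Not NE.

Pure-strategy Nash equilibria: (Light, Light) and (Moderate, None)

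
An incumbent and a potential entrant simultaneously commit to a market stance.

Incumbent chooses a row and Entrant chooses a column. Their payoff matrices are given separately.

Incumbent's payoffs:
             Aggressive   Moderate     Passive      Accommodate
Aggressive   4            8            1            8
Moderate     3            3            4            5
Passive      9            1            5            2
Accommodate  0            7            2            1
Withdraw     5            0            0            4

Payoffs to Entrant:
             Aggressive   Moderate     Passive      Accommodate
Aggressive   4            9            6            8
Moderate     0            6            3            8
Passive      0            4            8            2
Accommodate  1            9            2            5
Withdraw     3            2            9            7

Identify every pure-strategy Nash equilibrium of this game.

Pure-strategy Nash equilibria: (Aggressive, Moderate); (Passive, Passive)

For each player, find the best response to each opponent profile; mutual best responses are the pure NE.
Incumbent against Aggressive: payoffs 4, 3, 9, 0, 5 → best response Passive.
Incumbent against Moderate: payoffs 8, 3, 1, 7, 0 → best response Aggressive.
Incumbent against Passive: payoffs 1, 4, 5, 2, 0 → best response Passive.
Incumbent against Accommodate: payoffs 8, 5, 2, 1, 4 → best response Aggressive.
Entrant against Aggressive: payoffs 4, 9, 6, 8 → best response Moderate.
Entrant against Moderate: payoffs 0, 6, 3, 8 → best response Accommodate.
Entrant against Passive: payoffs 0, 4, 8, 2 → best response Passive.
Entrant against Accommodate: payoffs 1, 9, 2, 5 → best response Moderate.
Entrant against Withdraw: payoffs 3, 2, 9, 7 → best response Passive.
Mutual best responses: (Aggressive, Moderate); (Passive, Passive).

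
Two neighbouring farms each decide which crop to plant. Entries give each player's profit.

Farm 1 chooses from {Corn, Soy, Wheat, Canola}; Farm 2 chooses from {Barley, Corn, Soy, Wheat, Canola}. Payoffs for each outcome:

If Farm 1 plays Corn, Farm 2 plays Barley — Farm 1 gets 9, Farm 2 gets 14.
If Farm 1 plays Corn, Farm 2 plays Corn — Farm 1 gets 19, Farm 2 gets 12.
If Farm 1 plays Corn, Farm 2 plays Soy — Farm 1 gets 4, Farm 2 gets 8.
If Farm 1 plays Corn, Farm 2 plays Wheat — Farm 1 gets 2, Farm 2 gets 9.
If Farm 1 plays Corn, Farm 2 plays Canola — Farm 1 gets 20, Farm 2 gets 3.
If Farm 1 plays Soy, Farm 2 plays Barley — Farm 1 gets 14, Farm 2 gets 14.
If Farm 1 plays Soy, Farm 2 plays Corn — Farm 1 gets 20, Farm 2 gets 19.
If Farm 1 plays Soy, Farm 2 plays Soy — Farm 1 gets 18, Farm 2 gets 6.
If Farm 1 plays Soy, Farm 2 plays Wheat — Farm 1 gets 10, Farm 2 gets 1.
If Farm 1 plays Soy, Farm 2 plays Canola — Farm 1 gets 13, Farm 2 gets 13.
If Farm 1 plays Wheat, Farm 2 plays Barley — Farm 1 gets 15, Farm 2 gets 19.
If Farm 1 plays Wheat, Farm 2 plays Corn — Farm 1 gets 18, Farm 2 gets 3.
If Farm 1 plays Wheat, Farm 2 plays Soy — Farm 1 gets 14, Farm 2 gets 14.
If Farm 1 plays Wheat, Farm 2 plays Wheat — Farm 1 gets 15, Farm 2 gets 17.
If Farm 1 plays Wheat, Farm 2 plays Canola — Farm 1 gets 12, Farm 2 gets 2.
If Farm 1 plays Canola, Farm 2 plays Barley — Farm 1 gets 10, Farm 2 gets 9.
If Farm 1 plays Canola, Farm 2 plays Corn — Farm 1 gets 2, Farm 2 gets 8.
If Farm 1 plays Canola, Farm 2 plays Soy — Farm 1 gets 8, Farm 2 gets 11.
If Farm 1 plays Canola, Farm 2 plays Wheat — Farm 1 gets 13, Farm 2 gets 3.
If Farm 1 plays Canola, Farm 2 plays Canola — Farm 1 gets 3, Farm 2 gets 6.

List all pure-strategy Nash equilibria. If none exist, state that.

Pure-strategy Nash equilibria: (Soy, Corn); (Wheat, Barley)

(Corn, Barley): Farm 1 can switch to Soy (9 → 14). Not NE.
(Corn, Corn): Farm 1 can switch to Soy (19 → 20). Not NE.
(Corn, Soy): Farm 1 can switch to Soy (4 → 18). Not NE.
(Corn, Wheat): Farm 1 can switch to Soy (2 → 10). Not NE.
(Corn, Canola): Farm 2 can switch to Barley (3 → 14). Not NE.
(Soy, Barley): Farm 1 can switch to Wheat (14 → 15). Not NE.
(Soy, Corn): Farm 1 gets 20, best alternative 19; Farm 2 gets 19, best alternative 14. No profitable deviation — NE.
(Soy, Soy): Farm 2 can switch to Barley (6 → 14). Not NE.
(Soy, Wheat): Farm 1 can switch to Wheat (10 → 15). Not NE.
(Wheat, Barley): Farm 1 gets 15, best alternative 14; Farm 2 gets 19, best alternative 17. No profitable deviation — NE.
(The remaining 10 profiles each have a profitable deviation by the same check.)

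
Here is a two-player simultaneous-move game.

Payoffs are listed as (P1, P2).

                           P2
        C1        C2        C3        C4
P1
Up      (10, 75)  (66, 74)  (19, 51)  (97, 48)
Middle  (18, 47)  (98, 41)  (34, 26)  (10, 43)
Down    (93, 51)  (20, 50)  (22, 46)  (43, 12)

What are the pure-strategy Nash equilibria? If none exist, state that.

(Up, C1): P1 can switch to Middle (10 → 18). Not NE.
(Up, C2): P1 can switch to Middle (66 → 98). Not NE.
(Up, C3): P1 can switch to Middle (19 → 34). Not NE.
(Up, C4): P2 can switch to C1 (48 → 75). Not NE.
(Middle, C1): P1 can switch to Down (18 → 93). Not NE.
(Middle, C2): P2 can switch to C1 (41 → 47). Not NE.
(Middle, C3): P2 can switch to C1 (26 → 47). Not NE.
(Middle, C4): P1 can switch to Up (10 → 97). Not NE.
(Down, C1): P1 gets 93, best alternative 18; P2 gets 51, best alternative 50. No profitable deviation — NE.
(The remaining 3 profiles each have a profitable deviation by the same check.)

(Down, C1)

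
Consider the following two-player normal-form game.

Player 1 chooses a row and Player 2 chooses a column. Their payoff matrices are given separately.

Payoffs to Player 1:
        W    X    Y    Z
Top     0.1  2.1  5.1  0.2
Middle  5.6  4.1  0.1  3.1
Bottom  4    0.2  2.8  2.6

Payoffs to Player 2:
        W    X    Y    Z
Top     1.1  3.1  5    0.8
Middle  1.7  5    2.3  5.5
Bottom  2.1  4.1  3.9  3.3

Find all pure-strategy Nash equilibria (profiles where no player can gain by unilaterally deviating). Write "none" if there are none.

(Top, Y); (Middle, Z)

Player 1 against W: payoffs 0.1, 5.6, 4 → best response Middle.
Player 1 against X: payoffs 2.1, 4.1, 0.2 → best response Middle.
Player 1 against Y: payoffs 5.1, 0.1, 2.8 → best response Top.
Player 1 against Z: payoffs 0.2, 3.1, 2.6 → best response Middle.
Player 2 against Top: payoffs 1.1, 3.1, 5, 0.8 → best response Y.
Player 2 against Middle: payoffs 1.7, 5, 2.3, 5.5 → best response Z.
Player 2 against Bottom: payoffs 2.1, 4.1, 3.9, 3.3 → best response X.
Mutual best responses: (Top, Y); (Middle, Z).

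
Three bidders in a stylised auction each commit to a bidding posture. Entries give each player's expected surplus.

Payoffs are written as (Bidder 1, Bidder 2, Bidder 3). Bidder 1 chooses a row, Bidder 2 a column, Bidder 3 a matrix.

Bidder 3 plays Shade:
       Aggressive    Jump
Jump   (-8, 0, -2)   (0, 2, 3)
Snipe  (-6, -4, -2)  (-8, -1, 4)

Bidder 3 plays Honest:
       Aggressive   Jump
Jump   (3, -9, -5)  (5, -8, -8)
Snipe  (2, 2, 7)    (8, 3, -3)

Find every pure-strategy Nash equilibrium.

Bidder 1 against (Aggressive, Shade): payoffs -8, -6 → best response Snipe.
Bidder 1 against (Aggressive, Honest): payoffs 3, 2 → best response Jump.
Bidder 1 against (Jump, Shade): payoffs 0, -8 → best response Jump.
Bidder 1 against (Jump, Honest): payoffs 5, 8 → best response Snipe.
Bidder 2 against (Jump, Shade): payoffs 0, 2 → best response Jump.
Bidder 2 against (Jump, Honest): payoffs -9, -8 → best response Jump.
Bidder 2 against (Snipe, Shade): payoffs -4, -1 → best response Jump.
Bidder 2 against (Snipe, Honest): payoffs 2, 3 → best response Jump.
Bidder 3 against (Jump, Aggressive): payoffs -2, -5 → best response Shade.
Bidder 3 against (Jump, Jump): payoffs 3, -8 → best response Shade.
Bidder 3 against (Snipe, Aggressive): payoffs -2, 7 → best response Honest.
Bidder 3 against (Snipe, Jump): payoffs 4, -3 → best response Shade.
Mutual best responses: (Jump, Jump, Shade).

(Jump, Jump, Shade)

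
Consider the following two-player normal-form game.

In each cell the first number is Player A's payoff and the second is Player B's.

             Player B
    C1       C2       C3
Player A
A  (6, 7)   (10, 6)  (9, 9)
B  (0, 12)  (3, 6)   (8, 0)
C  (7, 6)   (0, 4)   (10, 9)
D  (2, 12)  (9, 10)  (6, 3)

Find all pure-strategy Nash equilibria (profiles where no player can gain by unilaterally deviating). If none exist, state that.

(A, C1): Player A can switch to C (6 → 7). Not NE.
(A, C2): Player B can switch to C1 (6 → 7). Not NE.
(A, C3): Player A can switch to C (9 → 10). Not NE.
(B, C1): Player A can switch to A (0 → 6). Not NE.
(B, C2): Player A can switch to A (3 → 10). Not NE.
(B, C3): Player A can switch to A (8 → 9). Not NE.
(C, C1): Player B can switch to C3 (6 → 9). Not NE.
(C, C2): Player A can switch to A (0 → 10). Not NE.
(C, C3): Player A gets 10, best alternative 9; Player B gets 9, best alternative 6. No profitable deviation — NE.
(D, C1): Player A can switch to A (2 → 6). Not NE.
(D, C2): Player A can switch to A (9 → 10). Not NE.
(D, C3): Player A can switch to A (6 → 9). Not NE.

(C, C3)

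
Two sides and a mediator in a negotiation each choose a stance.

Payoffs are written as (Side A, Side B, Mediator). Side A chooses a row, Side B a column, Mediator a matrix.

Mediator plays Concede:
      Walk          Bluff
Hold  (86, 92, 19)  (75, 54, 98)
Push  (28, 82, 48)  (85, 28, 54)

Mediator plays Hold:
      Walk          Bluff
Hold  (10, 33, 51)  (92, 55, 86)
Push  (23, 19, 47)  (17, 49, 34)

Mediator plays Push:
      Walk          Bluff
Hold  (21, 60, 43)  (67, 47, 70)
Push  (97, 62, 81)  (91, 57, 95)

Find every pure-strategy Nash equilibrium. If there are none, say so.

For each player, find the best response to each opponent profile; mutual best responses are the pure NE.
Side A against (Walk, Concede): payoffs 86, 28 → best response Hold.
Side A against (Walk, Hold): payoffs 10, 23 → best response Push.
Side A against (Walk, Push): payoffs 21, 97 → best response Push.
Side A against (Bluff, Concede): payoffs 75, 85 → best response Push.
Side A against (Bluff, Hold): payoffs 92, 17 → best response Hold.
Side A against (Bluff, Push): payoffs 67, 91 → best response Push.
Side B against (Hold, Concede): payoffs 92, 54 → best response Walk.
Side B against (Hold, Hold): payoffs 33, 55 → best response Bluff.
Side B against (Hold, Push): payoffs 60, 47 → best response Walk.
Side B against (Push, Concede): payoffs 82, 28 → best response Walk.
Side B against (Push, Hold): payoffs 19, 49 → best response Bluff.
Side B against (Push, Push): payoffs 62, 57 → best response Walk.
Mediator against (Hold, Walk): payoffs 19, 51, 43 → best response Hold.
Mediator against (Hold, Bluff): payoffs 98, 86, 70 → best response Concede.
Mediator against (Push, Walk): payoffs 48, 47, 81 → best response Push.
Mediator against (Push, Bluff): payoffs 54, 34, 95 → best response Push.
Mutual best responses: (Push, Walk, Push).

The unique pure-strategy Nash equilibrium is (Push, Walk, Push).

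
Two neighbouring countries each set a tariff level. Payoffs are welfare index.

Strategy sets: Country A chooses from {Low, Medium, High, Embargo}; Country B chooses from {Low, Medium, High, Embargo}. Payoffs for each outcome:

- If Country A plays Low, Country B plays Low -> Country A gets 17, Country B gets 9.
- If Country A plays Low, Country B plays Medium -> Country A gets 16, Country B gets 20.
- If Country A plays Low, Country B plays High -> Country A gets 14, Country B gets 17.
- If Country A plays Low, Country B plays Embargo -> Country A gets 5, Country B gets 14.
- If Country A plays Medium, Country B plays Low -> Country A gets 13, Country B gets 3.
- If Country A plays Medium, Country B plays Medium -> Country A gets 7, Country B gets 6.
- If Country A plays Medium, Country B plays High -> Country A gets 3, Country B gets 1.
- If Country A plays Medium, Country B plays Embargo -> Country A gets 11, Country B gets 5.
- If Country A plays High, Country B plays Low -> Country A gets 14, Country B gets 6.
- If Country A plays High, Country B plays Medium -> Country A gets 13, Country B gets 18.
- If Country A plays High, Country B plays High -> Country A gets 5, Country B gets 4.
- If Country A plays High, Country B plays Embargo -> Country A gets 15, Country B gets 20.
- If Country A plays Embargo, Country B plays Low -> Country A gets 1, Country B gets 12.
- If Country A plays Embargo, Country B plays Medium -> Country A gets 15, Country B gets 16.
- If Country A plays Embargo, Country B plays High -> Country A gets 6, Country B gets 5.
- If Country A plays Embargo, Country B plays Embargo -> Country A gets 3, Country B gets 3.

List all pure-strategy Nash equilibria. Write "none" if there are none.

Mark each player's best response to every combination of opponents' strategies; a profile where every player is best-responding is a pure Nash equilibrium.
Country A against Low: payoffs 17, 13, 14, 1 → best response Low.
Country A against Medium: payoffs 16, 7, 13, 15 → best response Low.
Country A against High: payoffs 14, 3, 5, 6 → best response Low.
Country A against Embargo: payoffs 5, 11, 15, 3 → best response High.
Country B against Low: payoffs 9, 20, 17, 14 → best response Medium.
Country B against Medium: payoffs 3, 6, 1, 5 → best response Medium.
Country B against High: payoffs 6, 18, 4, 20 → best response Embargo.
Country B against Embargo: payoffs 12, 16, 5, 3 → best response Medium.
Mutual best responses: (Low, Medium); (High, Embargo).

Pure-strategy Nash equilibria: (Low, Medium); (High, Embargo)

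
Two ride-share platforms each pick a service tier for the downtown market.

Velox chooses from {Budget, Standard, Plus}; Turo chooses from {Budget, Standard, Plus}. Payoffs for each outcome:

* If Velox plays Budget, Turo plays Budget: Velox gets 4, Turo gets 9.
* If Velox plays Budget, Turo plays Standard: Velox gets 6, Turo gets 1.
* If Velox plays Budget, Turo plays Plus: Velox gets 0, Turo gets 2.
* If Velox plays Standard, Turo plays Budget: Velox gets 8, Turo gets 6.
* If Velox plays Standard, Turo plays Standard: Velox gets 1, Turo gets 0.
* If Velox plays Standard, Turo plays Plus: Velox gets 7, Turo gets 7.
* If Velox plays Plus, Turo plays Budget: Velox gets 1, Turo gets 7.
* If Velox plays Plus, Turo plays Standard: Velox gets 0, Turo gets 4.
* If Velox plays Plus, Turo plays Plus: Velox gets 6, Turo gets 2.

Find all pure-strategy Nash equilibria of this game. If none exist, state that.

Pure NE: (Standard, Plus)

Check each profile: it is a Nash equilibrium iff no player can strictly gain by switching unilaterally.
(Budget, Budget): Velox can switch to Standard (4 → 8). Not NE.
(Budget, Standard): Turo can switch to Budget (1 → 9). Not NE.
(Budget, Plus): Velox can switch to Standard (0 → 7). Not NE.
(Standard, Budget): Turo can switch to Plus (6 → 7). Not NE.
(Standard, Standard): Velox can switch to Budget (1 → 6). Not NE.
(Standard, Plus): Velox gets 7, best alternative 6; Turo gets 7, best alternative 6. No profitable deviation — NE.
(Plus, Budget): Velox can switch to Budget (1 → 4). Not NE.
(Plus, Standard): Velox can switch to Budget (0 → 6). Not NE.
(Plus, Plus): Velox can switch to Standard (6 → 7). Not NE.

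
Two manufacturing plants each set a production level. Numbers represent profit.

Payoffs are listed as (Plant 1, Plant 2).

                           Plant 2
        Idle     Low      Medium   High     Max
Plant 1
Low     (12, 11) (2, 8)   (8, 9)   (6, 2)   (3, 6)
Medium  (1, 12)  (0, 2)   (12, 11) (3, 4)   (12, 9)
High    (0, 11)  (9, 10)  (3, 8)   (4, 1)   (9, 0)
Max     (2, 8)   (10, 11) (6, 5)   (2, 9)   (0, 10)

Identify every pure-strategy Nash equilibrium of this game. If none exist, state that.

Pure-strategy Nash equilibria: (Low, Idle), (Max, Low)

Plant 1 against Idle: payoffs 12, 1, 0, 2 → best response Low.
Plant 1 against Low: payoffs 2, 0, 9, 10 → best response Max.
Plant 1 against Medium: payoffs 8, 12, 3, 6 → best response Medium.
Plant 1 against High: payoffs 6, 3, 4, 2 → best response Low.
Plant 1 against Max: payoffs 3, 12, 9, 0 → best response Medium.
Plant 2 against Low: payoffs 11, 8, 9, 2, 6 → best response Idle.
Plant 2 against Medium: payoffs 12, 2, 11, 4, 9 → best response Idle.
Plant 2 against High: payoffs 11, 10, 8, 1, 0 → best response Idle.
Plant 2 against Max: payoffs 8, 11, 5, 9, 10 → best response Low.
Mutual best responses: (Low, Idle); (Max, Low).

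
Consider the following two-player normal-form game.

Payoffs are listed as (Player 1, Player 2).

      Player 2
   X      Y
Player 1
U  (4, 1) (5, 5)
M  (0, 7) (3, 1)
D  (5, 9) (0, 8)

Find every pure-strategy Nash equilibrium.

Pure-strategy Nash equilibria: (U, Y) and (D, X)

(U, X): Player 1 can switch to D (4 → 5). Not NE.
(U, Y): Player 1 gets 5, best alternative 3; Player 2 gets 5, best alternative 1. No profitable deviation — NE.
(M, X): Player 1 can switch to U (0 → 4). Not NE.
(M, Y): Player 1 can switch to U (3 → 5). Not NE.
(D, X): Player 1 gets 5, best alternative 4; Player 2 gets 9, best alternative 8. No profitable deviation — NE.
(D, Y): Player 1 can switch to U (0 → 5). Not NE.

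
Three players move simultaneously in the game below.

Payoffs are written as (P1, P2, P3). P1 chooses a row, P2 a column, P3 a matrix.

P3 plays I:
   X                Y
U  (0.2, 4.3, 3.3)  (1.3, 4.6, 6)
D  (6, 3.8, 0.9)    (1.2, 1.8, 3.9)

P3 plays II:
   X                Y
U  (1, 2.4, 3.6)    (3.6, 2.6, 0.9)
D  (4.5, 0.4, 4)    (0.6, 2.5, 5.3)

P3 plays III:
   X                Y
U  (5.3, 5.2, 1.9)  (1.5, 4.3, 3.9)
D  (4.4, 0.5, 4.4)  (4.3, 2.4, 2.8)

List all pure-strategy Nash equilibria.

Pure NE: (U, Y, I)

For each player, find the best response to each opponent profile; mutual best responses are the pure NE.
P1 against (X, I): payoffs 0.2, 6 → best response D.
P1 against (X, II): payoffs 1, 4.5 → best response D.
P1 against (X, III): payoffs 5.3, 4.4 → best response U.
P1 against (Y, I): payoffs 1.3, 1.2 → best response U.
P1 against (Y, II): payoffs 3.6, 0.6 → best response U.
P1 against (Y, III): payoffs 1.5, 4.3 → best response D.
P2 against (U, I): payoffs 4.3, 4.6 → best response Y.
P2 against (U, II): payoffs 2.4, 2.6 → best response Y.
P2 against (U, III): payoffs 5.2, 4.3 → best response X.
P2 against (D, I): payoffs 3.8, 1.8 → best response X.
P2 against (D, II): payoffs 0.4, 2.5 → best response Y.
P2 against (D, III): payoffs 0.5, 2.4 → best response Y.
P3 against (U, X): payoffs 3.3, 3.6, 1.9 → best response II.
P3 against (U, Y): payoffs 6, 0.9, 3.9 → best response I.
P3 against (D, X): payoffs 0.9, 4, 4.4 → best response III.
P3 against (D, Y): payoffs 3.9, 5.3, 2.8 → best response II.
Mutual best responses: (U, Y, I).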